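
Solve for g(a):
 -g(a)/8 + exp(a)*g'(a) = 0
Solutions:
 g(a) = C1*exp(-exp(-a)/8)


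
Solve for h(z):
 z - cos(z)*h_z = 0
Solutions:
 h(z) = C1 + Integral(z/cos(z), z)


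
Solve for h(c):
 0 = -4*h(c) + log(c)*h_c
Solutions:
 h(c) = C1*exp(4*li(c))


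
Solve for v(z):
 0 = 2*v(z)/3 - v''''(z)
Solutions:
 v(z) = C1*exp(-2^(1/4)*3^(3/4)*z/3) + C2*exp(2^(1/4)*3^(3/4)*z/3) + C3*sin(2^(1/4)*3^(3/4)*z/3) + C4*cos(2^(1/4)*3^(3/4)*z/3)


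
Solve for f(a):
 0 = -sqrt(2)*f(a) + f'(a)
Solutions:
 f(a) = C1*exp(sqrt(2)*a)


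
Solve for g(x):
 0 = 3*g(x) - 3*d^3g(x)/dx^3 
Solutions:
 g(x) = C3*exp(x) + (C1*sin(sqrt(3)*x/2) + C2*cos(sqrt(3)*x/2))*exp(-x/2)


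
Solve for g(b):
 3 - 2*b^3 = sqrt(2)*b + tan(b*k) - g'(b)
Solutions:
 g(b) = C1 + b^4/2 + sqrt(2)*b^2/2 - 3*b + Piecewise((-log(cos(b*k))/k, Ne(k, 0)), (0, True))


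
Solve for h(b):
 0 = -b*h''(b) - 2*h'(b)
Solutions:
 h(b) = C1 + C2/b


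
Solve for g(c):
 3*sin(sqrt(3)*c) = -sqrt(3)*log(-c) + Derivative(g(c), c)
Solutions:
 g(c) = C1 + sqrt(3)*c*(log(-c) - 1) - sqrt(3)*cos(sqrt(3)*c)


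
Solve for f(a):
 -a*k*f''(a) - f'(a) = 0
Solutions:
 f(a) = C1 + a^(((re(k) - 1)*re(k) + im(k)^2)/(re(k)^2 + im(k)^2))*(C2*sin(log(a)*Abs(im(k))/(re(k)^2 + im(k)^2)) + C3*cos(log(a)*im(k)/(re(k)^2 + im(k)^2)))


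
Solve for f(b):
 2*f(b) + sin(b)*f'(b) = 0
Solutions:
 f(b) = C1*(cos(b) + 1)/(cos(b) - 1)


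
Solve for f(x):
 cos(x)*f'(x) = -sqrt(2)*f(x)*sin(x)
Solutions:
 f(x) = C1*cos(x)^(sqrt(2))


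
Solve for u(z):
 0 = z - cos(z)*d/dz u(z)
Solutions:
 u(z) = C1 + Integral(z/cos(z), z)


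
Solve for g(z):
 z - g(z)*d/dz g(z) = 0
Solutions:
 g(z) = -sqrt(C1 + z^2)
 g(z) = sqrt(C1 + z^2)


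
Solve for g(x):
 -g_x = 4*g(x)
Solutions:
 g(x) = C1*exp(-4*x)


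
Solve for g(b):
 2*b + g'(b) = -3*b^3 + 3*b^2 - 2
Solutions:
 g(b) = C1 - 3*b^4/4 + b^3 - b^2 - 2*b


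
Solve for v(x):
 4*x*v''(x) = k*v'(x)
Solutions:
 v(x) = C1 + x^(re(k)/4 + 1)*(C2*sin(log(x)*Abs(im(k))/4) + C3*cos(log(x)*im(k)/4))


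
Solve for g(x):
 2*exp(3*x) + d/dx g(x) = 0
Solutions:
 g(x) = C1 - 2*exp(3*x)/3


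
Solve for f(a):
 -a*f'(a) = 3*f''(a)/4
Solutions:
 f(a) = C1 + C2*erf(sqrt(6)*a/3)


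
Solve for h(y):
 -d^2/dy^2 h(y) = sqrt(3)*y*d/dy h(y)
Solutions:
 h(y) = C1 + C2*erf(sqrt(2)*3^(1/4)*y/2)


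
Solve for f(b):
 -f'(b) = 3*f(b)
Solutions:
 f(b) = C1*exp(-3*b)


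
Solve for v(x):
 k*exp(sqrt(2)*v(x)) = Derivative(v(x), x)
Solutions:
 v(x) = sqrt(2)*(2*log(-1/(C1 + k*x)) - log(2))/4


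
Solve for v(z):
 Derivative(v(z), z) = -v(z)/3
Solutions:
 v(z) = C1*exp(-z/3)


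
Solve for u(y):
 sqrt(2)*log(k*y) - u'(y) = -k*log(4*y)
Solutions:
 u(y) = C1 + y*(k + sqrt(2))*log(y) + y*(-k + 2*k*log(2) + sqrt(2)*log(k) - sqrt(2))


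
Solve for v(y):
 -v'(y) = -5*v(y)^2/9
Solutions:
 v(y) = -9/(C1 + 5*y)


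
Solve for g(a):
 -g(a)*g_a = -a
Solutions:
 g(a) = -sqrt(C1 + a^2)
 g(a) = sqrt(C1 + a^2)


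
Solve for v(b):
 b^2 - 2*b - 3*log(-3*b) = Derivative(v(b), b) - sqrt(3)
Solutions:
 v(b) = C1 + b^3/3 - b^2 - 3*b*log(-b) + b*(-3*log(3) + sqrt(3) + 3)


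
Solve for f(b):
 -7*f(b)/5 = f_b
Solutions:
 f(b) = C1*exp(-7*b/5)


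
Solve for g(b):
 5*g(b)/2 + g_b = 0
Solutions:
 g(b) = C1*exp(-5*b/2)


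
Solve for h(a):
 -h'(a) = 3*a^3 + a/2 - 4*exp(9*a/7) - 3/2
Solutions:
 h(a) = C1 - 3*a^4/4 - a^2/4 + 3*a/2 + 28*exp(9*a/7)/9


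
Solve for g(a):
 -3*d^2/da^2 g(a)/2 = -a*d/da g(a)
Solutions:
 g(a) = C1 + C2*erfi(sqrt(3)*a/3)


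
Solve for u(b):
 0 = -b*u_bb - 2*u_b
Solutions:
 u(b) = C1 + C2/b


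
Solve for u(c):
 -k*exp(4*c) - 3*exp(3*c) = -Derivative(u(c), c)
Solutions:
 u(c) = C1 + k*exp(4*c)/4 + exp(3*c)


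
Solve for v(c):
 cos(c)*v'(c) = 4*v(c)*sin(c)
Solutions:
 v(c) = C1/cos(c)^4


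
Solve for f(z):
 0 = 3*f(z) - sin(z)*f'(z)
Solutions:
 f(z) = C1*(cos(z) - 1)^(3/2)/(cos(z) + 1)^(3/2)


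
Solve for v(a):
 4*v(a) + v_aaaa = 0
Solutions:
 v(a) = (C1*sin(a) + C2*cos(a))*exp(-a) + (C3*sin(a) + C4*cos(a))*exp(a)


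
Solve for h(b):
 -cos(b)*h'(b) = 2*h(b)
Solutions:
 h(b) = C1*(sin(b) - 1)/(sin(b) + 1)


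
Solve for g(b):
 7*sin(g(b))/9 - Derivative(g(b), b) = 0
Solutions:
 -7*b/9 + log(cos(g(b)) - 1)/2 - log(cos(g(b)) + 1)/2 = C1


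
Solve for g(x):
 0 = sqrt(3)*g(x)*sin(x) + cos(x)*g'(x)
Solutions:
 g(x) = C1*cos(x)^(sqrt(3))


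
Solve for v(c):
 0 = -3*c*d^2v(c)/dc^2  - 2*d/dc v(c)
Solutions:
 v(c) = C1 + C2*c^(1/3)


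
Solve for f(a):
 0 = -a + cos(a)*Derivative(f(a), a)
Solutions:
 f(a) = C1 + Integral(a/cos(a), a)


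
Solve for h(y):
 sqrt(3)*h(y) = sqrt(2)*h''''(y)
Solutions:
 h(y) = C1*exp(-2^(7/8)*3^(1/8)*y/2) + C2*exp(2^(7/8)*3^(1/8)*y/2) + C3*sin(2^(7/8)*3^(1/8)*y/2) + C4*cos(2^(7/8)*3^(1/8)*y/2)


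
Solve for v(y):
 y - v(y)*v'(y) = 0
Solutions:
 v(y) = -sqrt(C1 + y^2)
 v(y) = sqrt(C1 + y^2)


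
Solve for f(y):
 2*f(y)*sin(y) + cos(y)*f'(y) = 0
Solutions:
 f(y) = C1*cos(y)^2


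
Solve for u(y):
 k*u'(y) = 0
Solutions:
 u(y) = C1


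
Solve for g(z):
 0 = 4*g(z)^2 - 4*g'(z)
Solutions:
 g(z) = -1/(C1 + z)


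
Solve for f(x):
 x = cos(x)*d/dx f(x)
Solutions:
 f(x) = C1 + Integral(x/cos(x), x)


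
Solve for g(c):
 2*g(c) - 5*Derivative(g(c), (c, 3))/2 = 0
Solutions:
 g(c) = C3*exp(10^(2/3)*c/5) + (C1*sin(10^(2/3)*sqrt(3)*c/10) + C2*cos(10^(2/3)*sqrt(3)*c/10))*exp(-10^(2/3)*c/10)


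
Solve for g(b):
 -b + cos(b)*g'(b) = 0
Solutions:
 g(b) = C1 + Integral(b/cos(b), b)


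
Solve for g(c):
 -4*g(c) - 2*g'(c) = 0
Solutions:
 g(c) = C1*exp(-2*c)


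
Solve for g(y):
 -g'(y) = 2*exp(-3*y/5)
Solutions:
 g(y) = C1 + 10*exp(-3*y/5)/3


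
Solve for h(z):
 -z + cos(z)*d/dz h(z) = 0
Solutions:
 h(z) = C1 + Integral(z/cos(z), z)


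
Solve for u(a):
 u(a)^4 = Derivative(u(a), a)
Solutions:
 u(a) = (-1/(C1 + 3*a))^(1/3)
 u(a) = (-1/(C1 + a))^(1/3)*(-3^(2/3) - 3*3^(1/6)*I)/6
 u(a) = (-1/(C1 + a))^(1/3)*(-3^(2/3) + 3*3^(1/6)*I)/6


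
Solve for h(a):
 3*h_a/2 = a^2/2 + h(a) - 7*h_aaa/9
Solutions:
 h(a) = C1*exp(42^(1/3)*a*(-3^(1/3)*(14 + sqrt(322))^(1/3) + 3*14^(1/3)/(14 + sqrt(322))^(1/3))/28)*sin(3*14^(1/3)*3^(1/6)*a*(14^(1/3)*3^(2/3)/(14 + sqrt(322))^(1/3) + (14 + sqrt(322))^(1/3))/28) + C2*exp(42^(1/3)*a*(-3^(1/3)*(14 + sqrt(322))^(1/3) + 3*14^(1/3)/(14 + sqrt(322))^(1/3))/28)*cos(3*14^(1/3)*3^(1/6)*a*(14^(1/3)*3^(2/3)/(14 + sqrt(322))^(1/3) + (14 + sqrt(322))^(1/3))/28) + C3*exp(-42^(1/3)*a*(-3^(1/3)*(14 + sqrt(322))^(1/3) + 3*14^(1/3)/(14 + sqrt(322))^(1/3))/14) - a^2/2 - 3*a/2 - 9/4


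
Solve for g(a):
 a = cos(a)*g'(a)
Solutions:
 g(a) = C1 + Integral(a/cos(a), a)


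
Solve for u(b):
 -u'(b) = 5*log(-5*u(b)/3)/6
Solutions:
 6*Integral(1/(log(-_y) - log(3) + log(5)), (_y, u(b)))/5 = C1 - b


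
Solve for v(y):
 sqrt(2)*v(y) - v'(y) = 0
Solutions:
 v(y) = C1*exp(sqrt(2)*y)


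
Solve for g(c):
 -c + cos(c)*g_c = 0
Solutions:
 g(c) = C1 + Integral(c/cos(c), c)


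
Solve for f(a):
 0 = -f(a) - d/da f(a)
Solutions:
 f(a) = C1*exp(-a)


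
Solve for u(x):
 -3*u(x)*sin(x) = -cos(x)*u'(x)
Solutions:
 u(x) = C1/cos(x)^3


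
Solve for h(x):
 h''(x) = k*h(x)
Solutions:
 h(x) = C1*exp(-sqrt(k)*x) + C2*exp(sqrt(k)*x)


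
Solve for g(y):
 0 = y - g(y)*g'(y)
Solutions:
 g(y) = -sqrt(C1 + y^2)
 g(y) = sqrt(C1 + y^2)


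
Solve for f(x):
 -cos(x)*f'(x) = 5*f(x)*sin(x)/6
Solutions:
 f(x) = C1*cos(x)^(5/6)


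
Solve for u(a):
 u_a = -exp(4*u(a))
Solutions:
 u(a) = log(-I*(1/(C1 + 4*a))^(1/4))
 u(a) = log(I*(1/(C1 + 4*a))^(1/4))
 u(a) = log(-(1/(C1 + 4*a))^(1/4))
 u(a) = log(1/(C1 + 4*a))/4


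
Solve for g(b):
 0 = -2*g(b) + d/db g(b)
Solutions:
 g(b) = C1*exp(2*b)


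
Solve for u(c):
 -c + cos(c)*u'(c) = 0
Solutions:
 u(c) = C1 + Integral(c/cos(c), c)


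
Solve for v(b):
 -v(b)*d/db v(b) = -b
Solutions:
 v(b) = -sqrt(C1 + b^2)
 v(b) = sqrt(C1 + b^2)


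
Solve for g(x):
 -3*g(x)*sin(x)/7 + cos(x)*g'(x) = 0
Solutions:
 g(x) = C1/cos(x)^(3/7)


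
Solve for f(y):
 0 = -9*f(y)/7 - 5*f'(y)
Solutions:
 f(y) = C1*exp(-9*y/35)


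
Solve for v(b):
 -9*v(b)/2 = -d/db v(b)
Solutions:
 v(b) = C1*exp(9*b/2)


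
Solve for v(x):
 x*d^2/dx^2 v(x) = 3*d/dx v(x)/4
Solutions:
 v(x) = C1 + C2*x^(7/4)


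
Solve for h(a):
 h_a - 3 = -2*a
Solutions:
 h(a) = C1 - a^2 + 3*a


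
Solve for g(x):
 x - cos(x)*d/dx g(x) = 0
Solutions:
 g(x) = C1 + Integral(x/cos(x), x)


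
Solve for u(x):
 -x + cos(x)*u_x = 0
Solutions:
 u(x) = C1 + Integral(x/cos(x), x)


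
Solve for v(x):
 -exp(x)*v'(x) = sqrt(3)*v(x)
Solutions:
 v(x) = C1*exp(sqrt(3)*exp(-x))


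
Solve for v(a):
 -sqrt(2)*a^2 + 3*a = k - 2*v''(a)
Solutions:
 v(a) = C1 + C2*a + sqrt(2)*a^4/24 - a^3/4 + a^2*k/4


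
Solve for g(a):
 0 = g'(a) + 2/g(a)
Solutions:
 g(a) = -sqrt(C1 - 4*a)
 g(a) = sqrt(C1 - 4*a)


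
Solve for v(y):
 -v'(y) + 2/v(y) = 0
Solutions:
 v(y) = -sqrt(C1 + 4*y)
 v(y) = sqrt(C1 + 4*y)


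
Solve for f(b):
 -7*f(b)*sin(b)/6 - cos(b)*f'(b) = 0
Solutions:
 f(b) = C1*cos(b)^(7/6)


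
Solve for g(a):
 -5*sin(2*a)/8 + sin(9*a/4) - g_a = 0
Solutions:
 g(a) = C1 + 5*cos(2*a)/16 - 4*cos(9*a/4)/9


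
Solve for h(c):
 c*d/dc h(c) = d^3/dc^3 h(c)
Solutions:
 h(c) = C1 + Integral(C2*airyai(c) + C3*airybi(c), c)


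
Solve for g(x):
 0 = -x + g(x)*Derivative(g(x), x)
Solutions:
 g(x) = -sqrt(C1 + x^2)
 g(x) = sqrt(C1 + x^2)


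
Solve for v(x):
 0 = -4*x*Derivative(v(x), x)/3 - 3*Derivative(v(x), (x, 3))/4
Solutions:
 v(x) = C1 + Integral(C2*airyai(-2*6^(1/3)*x/3) + C3*airybi(-2*6^(1/3)*x/3), x)


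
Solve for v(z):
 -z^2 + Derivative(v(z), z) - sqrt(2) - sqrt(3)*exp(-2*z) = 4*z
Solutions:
 v(z) = C1 + z^3/3 + 2*z^2 + sqrt(2)*z - sqrt(3)*exp(-2*z)/2


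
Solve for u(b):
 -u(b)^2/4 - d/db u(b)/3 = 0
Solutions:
 u(b) = 4/(C1 + 3*b)


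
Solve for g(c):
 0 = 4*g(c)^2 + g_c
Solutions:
 g(c) = 1/(C1 + 4*c)


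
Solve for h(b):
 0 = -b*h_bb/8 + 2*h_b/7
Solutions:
 h(b) = C1 + C2*b^(23/7)


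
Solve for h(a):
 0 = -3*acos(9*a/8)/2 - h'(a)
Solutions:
 h(a) = C1 - 3*a*acos(9*a/8)/2 + sqrt(64 - 81*a^2)/6


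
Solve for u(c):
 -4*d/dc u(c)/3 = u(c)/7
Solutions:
 u(c) = C1*exp(-3*c/28)


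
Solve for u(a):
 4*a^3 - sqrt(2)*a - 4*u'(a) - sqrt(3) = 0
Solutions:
 u(a) = C1 + a^4/4 - sqrt(2)*a^2/8 - sqrt(3)*a/4


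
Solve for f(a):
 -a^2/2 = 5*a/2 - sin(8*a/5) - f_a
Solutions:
 f(a) = C1 + a^3/6 + 5*a^2/4 + 5*cos(8*a/5)/8


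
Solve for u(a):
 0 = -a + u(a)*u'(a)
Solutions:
 u(a) = -sqrt(C1 + a^2)
 u(a) = sqrt(C1 + a^2)


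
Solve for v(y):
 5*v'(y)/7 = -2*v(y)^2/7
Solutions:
 v(y) = 5/(C1 + 2*y)


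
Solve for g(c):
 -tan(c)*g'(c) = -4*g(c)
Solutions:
 g(c) = C1*sin(c)^4


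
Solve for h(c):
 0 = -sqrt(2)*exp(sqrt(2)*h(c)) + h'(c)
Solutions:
 h(c) = sqrt(2)*(2*log(-1/(C1 + sqrt(2)*c)) - log(2))/4


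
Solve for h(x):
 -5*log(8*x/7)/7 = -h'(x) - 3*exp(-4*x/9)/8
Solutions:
 h(x) = C1 + 5*x*log(x)/7 + 5*x*(-log(7) - 1 + 3*log(2))/7 + 27*exp(-4*x/9)/32


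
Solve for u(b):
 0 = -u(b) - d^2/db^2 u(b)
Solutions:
 u(b) = C1*sin(b) + C2*cos(b)


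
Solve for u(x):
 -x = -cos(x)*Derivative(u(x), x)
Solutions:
 u(x) = C1 + Integral(x/cos(x), x)


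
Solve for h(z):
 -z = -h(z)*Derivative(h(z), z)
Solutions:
 h(z) = -sqrt(C1 + z^2)
 h(z) = sqrt(C1 + z^2)


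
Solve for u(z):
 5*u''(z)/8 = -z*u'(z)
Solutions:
 u(z) = C1 + C2*erf(2*sqrt(5)*z/5)


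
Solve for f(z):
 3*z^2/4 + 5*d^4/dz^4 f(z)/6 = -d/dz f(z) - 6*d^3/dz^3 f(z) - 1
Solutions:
 f(z) = C1 + C2*exp(z*(-24 + 48*3^(2/3)/(5*sqrt(1177) + 601)^(1/3) + 3^(1/3)*(5*sqrt(1177) + 601)^(1/3))/10)*sin(3^(1/6)*z*(-3^(2/3)*(5*sqrt(1177) + 601)^(1/3) + 144/(5*sqrt(1177) + 601)^(1/3))/10) + C3*exp(z*(-24 + 48*3^(2/3)/(5*sqrt(1177) + 601)^(1/3) + 3^(1/3)*(5*sqrt(1177) + 601)^(1/3))/10)*cos(3^(1/6)*z*(-3^(2/3)*(5*sqrt(1177) + 601)^(1/3) + 144/(5*sqrt(1177) + 601)^(1/3))/10) + C4*exp(-z*(48*3^(2/3)/(5*sqrt(1177) + 601)^(1/3) + 12 + 3^(1/3)*(5*sqrt(1177) + 601)^(1/3))/5) - z^3/4 + 8*z


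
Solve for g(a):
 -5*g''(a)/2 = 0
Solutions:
 g(a) = C1 + C2*a


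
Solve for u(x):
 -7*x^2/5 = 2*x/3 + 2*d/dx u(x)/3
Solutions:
 u(x) = C1 - 7*x^3/10 - x^2/2


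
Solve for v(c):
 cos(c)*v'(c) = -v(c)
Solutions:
 v(c) = C1*sqrt(sin(c) - 1)/sqrt(sin(c) + 1)


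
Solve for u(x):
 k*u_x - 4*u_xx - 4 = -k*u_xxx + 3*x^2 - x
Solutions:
 u(x) = C1 + C2*exp(x*(2 - sqrt(4 - k^2))/k) + C3*exp(x*(sqrt(4 - k^2) + 2)/k) + x^3/k - x^2/(2*k) - 2*x/k + 12*x^2/k^2 - 4*x/k^2 + 96*x/k^3


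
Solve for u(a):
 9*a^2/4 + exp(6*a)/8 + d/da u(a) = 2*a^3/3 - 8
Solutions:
 u(a) = C1 + a^4/6 - 3*a^3/4 - 8*a - exp(6*a)/48


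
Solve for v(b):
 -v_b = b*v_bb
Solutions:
 v(b) = C1 + C2*log(b)


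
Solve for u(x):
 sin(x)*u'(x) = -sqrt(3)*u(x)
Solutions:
 u(x) = C1*(cos(x) + 1)^(sqrt(3)/2)/(cos(x) - 1)^(sqrt(3)/2)


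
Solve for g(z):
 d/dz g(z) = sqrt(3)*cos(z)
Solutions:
 g(z) = C1 + sqrt(3)*sin(z)


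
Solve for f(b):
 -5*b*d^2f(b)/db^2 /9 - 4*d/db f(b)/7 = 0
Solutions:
 f(b) = C1 + C2/b^(1/35)


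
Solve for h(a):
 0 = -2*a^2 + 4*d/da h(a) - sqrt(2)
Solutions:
 h(a) = C1 + a^3/6 + sqrt(2)*a/4


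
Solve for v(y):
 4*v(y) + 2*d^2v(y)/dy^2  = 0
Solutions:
 v(y) = C1*sin(sqrt(2)*y) + C2*cos(sqrt(2)*y)


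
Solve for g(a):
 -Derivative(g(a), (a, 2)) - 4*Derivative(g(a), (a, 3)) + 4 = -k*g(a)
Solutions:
 g(a) = C1*exp(-a*((-216*k + sqrt((1 - 216*k)^2 - 1) + 1)^(1/3) + 1 + (-216*k + sqrt((1 - 216*k)^2 - 1) + 1)^(-1/3))/12) + C2*exp(a*((-216*k + sqrt((1 - 216*k)^2 - 1) + 1)^(1/3) - sqrt(3)*I*(-216*k + sqrt((1 - 216*k)^2 - 1) + 1)^(1/3) - 2 - 4/((-1 + sqrt(3)*I)*(-216*k + sqrt((1 - 216*k)^2 - 1) + 1)^(1/3)))/24) + C3*exp(a*((-216*k + sqrt((1 - 216*k)^2 - 1) + 1)^(1/3) + sqrt(3)*I*(-216*k + sqrt((1 - 216*k)^2 - 1) + 1)^(1/3) - 2 + 4/((1 + sqrt(3)*I)*(-216*k + sqrt((1 - 216*k)^2 - 1) + 1)^(1/3)))/24) - 4/k


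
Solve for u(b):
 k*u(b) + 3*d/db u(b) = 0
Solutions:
 u(b) = C1*exp(-b*k/3)


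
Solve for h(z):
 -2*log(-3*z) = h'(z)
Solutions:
 h(z) = C1 - 2*z*log(-z) + 2*z*(1 - log(3))


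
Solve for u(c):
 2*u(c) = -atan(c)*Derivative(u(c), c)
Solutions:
 u(c) = C1*exp(-2*Integral(1/atan(c), c))


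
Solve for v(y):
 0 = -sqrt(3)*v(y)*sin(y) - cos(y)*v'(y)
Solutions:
 v(y) = C1*cos(y)^(sqrt(3))


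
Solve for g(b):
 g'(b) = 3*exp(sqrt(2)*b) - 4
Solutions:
 g(b) = C1 - 4*b + 3*sqrt(2)*exp(sqrt(2)*b)/2


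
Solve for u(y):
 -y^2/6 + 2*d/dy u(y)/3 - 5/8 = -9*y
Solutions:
 u(y) = C1 + y^3/12 - 27*y^2/4 + 15*y/16


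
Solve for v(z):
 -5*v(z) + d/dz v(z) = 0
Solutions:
 v(z) = C1*exp(5*z)


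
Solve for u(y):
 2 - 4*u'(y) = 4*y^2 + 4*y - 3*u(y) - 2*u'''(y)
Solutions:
 u(y) = C1*exp(6^(1/3)*y*(4*6^(1/3)/(sqrt(345) + 27)^(1/3) + (sqrt(345) + 27)^(1/3))/12)*sin(2^(1/3)*3^(1/6)*y*(-3^(2/3)*(sqrt(345) + 27)^(1/3)/12 + 2^(1/3)/(sqrt(345) + 27)^(1/3))) + C2*exp(6^(1/3)*y*(4*6^(1/3)/(sqrt(345) + 27)^(1/3) + (sqrt(345) + 27)^(1/3))/12)*cos(2^(1/3)*3^(1/6)*y*(-3^(2/3)*(sqrt(345) + 27)^(1/3)/12 + 2^(1/3)/(sqrt(345) + 27)^(1/3))) + C3*exp(-6^(1/3)*y*(4*6^(1/3)/(sqrt(345) + 27)^(1/3) + (sqrt(345) + 27)^(1/3))/6) + 4*y^2/3 + 44*y/9 + 158/27


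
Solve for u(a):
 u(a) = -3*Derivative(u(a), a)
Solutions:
 u(a) = C1*exp(-a/3)


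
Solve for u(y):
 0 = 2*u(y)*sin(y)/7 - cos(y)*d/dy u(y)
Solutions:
 u(y) = C1/cos(y)^(2/7)


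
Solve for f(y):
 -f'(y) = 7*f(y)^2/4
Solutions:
 f(y) = 4/(C1 + 7*y)


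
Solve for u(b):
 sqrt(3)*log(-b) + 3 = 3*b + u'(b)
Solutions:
 u(b) = C1 - 3*b^2/2 + sqrt(3)*b*log(-b) + b*(3 - sqrt(3))


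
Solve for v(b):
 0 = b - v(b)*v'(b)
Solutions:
 v(b) = -sqrt(C1 + b^2)
 v(b) = sqrt(C1 + b^2)


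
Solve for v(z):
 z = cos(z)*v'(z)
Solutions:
 v(z) = C1 + Integral(z/cos(z), z)


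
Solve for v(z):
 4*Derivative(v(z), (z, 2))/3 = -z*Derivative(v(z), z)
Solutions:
 v(z) = C1 + C2*erf(sqrt(6)*z/4)


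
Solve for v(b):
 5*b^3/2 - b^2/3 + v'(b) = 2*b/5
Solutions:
 v(b) = C1 - 5*b^4/8 + b^3/9 + b^2/5


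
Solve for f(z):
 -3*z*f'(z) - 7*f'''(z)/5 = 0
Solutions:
 f(z) = C1 + Integral(C2*airyai(-15^(1/3)*7^(2/3)*z/7) + C3*airybi(-15^(1/3)*7^(2/3)*z/7), z)


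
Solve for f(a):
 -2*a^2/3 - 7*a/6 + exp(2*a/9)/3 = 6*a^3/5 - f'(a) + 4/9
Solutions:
 f(a) = C1 + 3*a^4/10 + 2*a^3/9 + 7*a^2/12 + 4*a/9 - 3*exp(2*a/9)/2


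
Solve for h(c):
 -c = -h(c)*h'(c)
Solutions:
 h(c) = -sqrt(C1 + c^2)
 h(c) = sqrt(C1 + c^2)


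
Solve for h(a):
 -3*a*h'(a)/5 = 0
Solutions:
 h(a) = C1


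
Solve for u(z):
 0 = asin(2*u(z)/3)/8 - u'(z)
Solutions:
 Integral(1/asin(2*_y/3), (_y, u(z))) = C1 + z/8


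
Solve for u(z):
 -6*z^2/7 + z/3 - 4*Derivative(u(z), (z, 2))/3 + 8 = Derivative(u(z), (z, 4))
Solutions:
 u(z) = C1 + C2*z + C3*sin(2*sqrt(3)*z/3) + C4*cos(2*sqrt(3)*z/3) - 3*z^4/56 + z^3/24 + 195*z^2/56


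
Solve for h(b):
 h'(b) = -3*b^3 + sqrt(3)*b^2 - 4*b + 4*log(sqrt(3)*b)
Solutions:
 h(b) = C1 - 3*b^4/4 + sqrt(3)*b^3/3 - 2*b^2 + 4*b*log(b) - 4*b + b*log(9)


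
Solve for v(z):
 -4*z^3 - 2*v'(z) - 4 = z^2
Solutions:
 v(z) = C1 - z^4/2 - z^3/6 - 2*z


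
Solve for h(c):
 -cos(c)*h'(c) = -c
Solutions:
 h(c) = C1 + Integral(c/cos(c), c)


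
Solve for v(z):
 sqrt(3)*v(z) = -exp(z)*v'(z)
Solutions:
 v(z) = C1*exp(sqrt(3)*exp(-z))


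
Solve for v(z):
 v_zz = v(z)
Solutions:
 v(z) = C1*exp(-z) + C2*exp(z)


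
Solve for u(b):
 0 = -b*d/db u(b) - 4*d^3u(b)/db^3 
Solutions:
 u(b) = C1 + Integral(C2*airyai(-2^(1/3)*b/2) + C3*airybi(-2^(1/3)*b/2), b)


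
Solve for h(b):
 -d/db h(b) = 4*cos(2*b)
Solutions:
 h(b) = C1 - 2*sin(2*b)


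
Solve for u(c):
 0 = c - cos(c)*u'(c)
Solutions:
 u(c) = C1 + Integral(c/cos(c), c)


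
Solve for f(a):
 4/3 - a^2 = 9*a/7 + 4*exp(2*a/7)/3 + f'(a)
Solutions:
 f(a) = C1 - a^3/3 - 9*a^2/14 + 4*a/3 - 14*exp(2*a/7)/3


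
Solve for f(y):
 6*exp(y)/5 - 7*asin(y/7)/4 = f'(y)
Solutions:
 f(y) = C1 - 7*y*asin(y/7)/4 - 7*sqrt(49 - y^2)/4 + 6*exp(y)/5


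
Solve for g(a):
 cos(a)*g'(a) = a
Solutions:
 g(a) = C1 + Integral(a/cos(a), a)


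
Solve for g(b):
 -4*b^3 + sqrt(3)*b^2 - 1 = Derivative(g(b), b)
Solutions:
 g(b) = C1 - b^4 + sqrt(3)*b^3/3 - b


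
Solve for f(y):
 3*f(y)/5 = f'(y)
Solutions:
 f(y) = C1*exp(3*y/5)


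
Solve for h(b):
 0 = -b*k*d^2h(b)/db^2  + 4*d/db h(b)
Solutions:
 h(b) = C1 + b^(((re(k) + 4)*re(k) + im(k)^2)/(re(k)^2 + im(k)^2))*(C2*sin(4*log(b)*Abs(im(k))/(re(k)^2 + im(k)^2)) + C3*cos(4*log(b)*im(k)/(re(k)^2 + im(k)^2)))


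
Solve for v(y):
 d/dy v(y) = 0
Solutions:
 v(y) = C1


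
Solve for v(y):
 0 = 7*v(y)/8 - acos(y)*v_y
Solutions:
 v(y) = C1*exp(7*Integral(1/acos(y), y)/8)


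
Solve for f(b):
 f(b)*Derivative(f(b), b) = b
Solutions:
 f(b) = -sqrt(C1 + b^2)
 f(b) = sqrt(C1 + b^2)


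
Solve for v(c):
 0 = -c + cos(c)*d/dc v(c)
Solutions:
 v(c) = C1 + Integral(c/cos(c), c)


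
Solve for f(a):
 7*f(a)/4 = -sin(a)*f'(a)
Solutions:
 f(a) = C1*(cos(a) + 1)^(7/8)/(cos(a) - 1)^(7/8)


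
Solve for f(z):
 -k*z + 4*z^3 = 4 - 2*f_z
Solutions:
 f(z) = C1 + k*z^2/4 - z^4/2 + 2*z


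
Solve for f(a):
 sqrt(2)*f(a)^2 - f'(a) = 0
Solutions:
 f(a) = -1/(C1 + sqrt(2)*a)


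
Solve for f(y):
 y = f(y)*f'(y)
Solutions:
 f(y) = -sqrt(C1 + y^2)
 f(y) = sqrt(C1 + y^2)


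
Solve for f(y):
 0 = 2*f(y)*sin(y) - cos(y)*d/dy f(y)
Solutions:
 f(y) = C1/cos(y)^2


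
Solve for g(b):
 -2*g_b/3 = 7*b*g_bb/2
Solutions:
 g(b) = C1 + C2*b^(17/21)


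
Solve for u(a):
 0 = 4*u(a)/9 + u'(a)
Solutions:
 u(a) = C1*exp(-4*a/9)


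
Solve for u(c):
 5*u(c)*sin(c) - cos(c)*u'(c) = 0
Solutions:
 u(c) = C1/cos(c)^5


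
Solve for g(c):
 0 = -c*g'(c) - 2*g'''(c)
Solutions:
 g(c) = C1 + Integral(C2*airyai(-2^(2/3)*c/2) + C3*airybi(-2^(2/3)*c/2), c)


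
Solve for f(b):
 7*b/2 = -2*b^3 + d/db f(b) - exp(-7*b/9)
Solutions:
 f(b) = C1 + b^4/2 + 7*b^2/4 - 9*exp(-7*b/9)/7


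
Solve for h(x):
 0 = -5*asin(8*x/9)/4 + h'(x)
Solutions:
 h(x) = C1 + 5*x*asin(8*x/9)/4 + 5*sqrt(81 - 64*x^2)/32


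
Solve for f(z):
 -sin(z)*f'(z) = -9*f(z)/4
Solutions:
 f(z) = C1*(cos(z) - 1)^(9/8)/(cos(z) + 1)^(9/8)


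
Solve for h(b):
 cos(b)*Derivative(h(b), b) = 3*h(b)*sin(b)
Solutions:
 h(b) = C1/cos(b)^3


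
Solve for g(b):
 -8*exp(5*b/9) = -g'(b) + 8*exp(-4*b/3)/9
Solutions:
 g(b) = C1 + 72*exp(5*b/9)/5 - 2*exp(-4*b/3)/3


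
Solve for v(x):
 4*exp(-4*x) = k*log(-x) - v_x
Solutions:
 v(x) = C1 + k*x*log(-x) - k*x + exp(-4*x)


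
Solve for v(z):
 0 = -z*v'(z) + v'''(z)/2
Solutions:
 v(z) = C1 + Integral(C2*airyai(2^(1/3)*z) + C3*airybi(2^(1/3)*z), z)


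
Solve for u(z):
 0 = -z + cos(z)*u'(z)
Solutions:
 u(z) = C1 + Integral(z/cos(z), z)


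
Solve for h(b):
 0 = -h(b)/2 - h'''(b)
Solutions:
 h(b) = C3*exp(-2^(2/3)*b/2) + (C1*sin(2^(2/3)*sqrt(3)*b/4) + C2*cos(2^(2/3)*sqrt(3)*b/4))*exp(2^(2/3)*b/4)


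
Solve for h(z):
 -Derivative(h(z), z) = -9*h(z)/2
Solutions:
 h(z) = C1*exp(9*z/2)


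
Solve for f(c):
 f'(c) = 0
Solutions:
 f(c) = C1


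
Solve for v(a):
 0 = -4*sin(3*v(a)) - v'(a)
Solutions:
 v(a) = -acos((-C1 - exp(24*a))/(C1 - exp(24*a)))/3 + 2*pi/3
 v(a) = acos((-C1 - exp(24*a))/(C1 - exp(24*a)))/3


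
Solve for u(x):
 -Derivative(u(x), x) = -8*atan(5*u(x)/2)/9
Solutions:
 Integral(1/atan(5*_y/2), (_y, u(x))) = C1 + 8*x/9


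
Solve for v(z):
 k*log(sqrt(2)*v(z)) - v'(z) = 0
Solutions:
 Integral(1/(2*log(_y) + log(2)), (_y, v(z))) = C1 + k*z/2


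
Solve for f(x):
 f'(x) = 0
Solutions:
 f(x) = C1


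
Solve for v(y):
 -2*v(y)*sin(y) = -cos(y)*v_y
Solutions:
 v(y) = C1/cos(y)^2


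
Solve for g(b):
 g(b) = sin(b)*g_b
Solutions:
 g(b) = C1*sqrt(cos(b) - 1)/sqrt(cos(b) + 1)


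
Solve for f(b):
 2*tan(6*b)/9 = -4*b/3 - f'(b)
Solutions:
 f(b) = C1 - 2*b^2/3 + log(cos(6*b))/27


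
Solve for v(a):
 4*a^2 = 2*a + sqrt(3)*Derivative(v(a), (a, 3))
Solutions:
 v(a) = C1 + C2*a + C3*a^2 + sqrt(3)*a^5/45 - sqrt(3)*a^4/36


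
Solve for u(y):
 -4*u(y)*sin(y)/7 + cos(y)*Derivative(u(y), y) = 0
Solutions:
 u(y) = C1/cos(y)^(4/7)


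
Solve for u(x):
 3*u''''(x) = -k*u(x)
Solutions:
 u(x) = C1*exp(-3^(3/4)*x*(-k)^(1/4)/3) + C2*exp(3^(3/4)*x*(-k)^(1/4)/3) + C3*exp(-3^(3/4)*I*x*(-k)^(1/4)/3) + C4*exp(3^(3/4)*I*x*(-k)^(1/4)/3)


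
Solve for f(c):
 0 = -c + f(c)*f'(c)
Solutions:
 f(c) = -sqrt(C1 + c^2)
 f(c) = sqrt(C1 + c^2)


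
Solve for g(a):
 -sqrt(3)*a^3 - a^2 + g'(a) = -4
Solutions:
 g(a) = C1 + sqrt(3)*a^4/4 + a^3/3 - 4*a


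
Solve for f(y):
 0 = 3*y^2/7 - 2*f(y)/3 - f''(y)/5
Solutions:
 f(y) = C1*sin(sqrt(30)*y/3) + C2*cos(sqrt(30)*y/3) + 9*y^2/14 - 27/70


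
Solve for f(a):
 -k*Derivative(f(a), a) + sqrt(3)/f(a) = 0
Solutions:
 f(a) = -sqrt(C1 + 2*sqrt(3)*a/k)
 f(a) = sqrt(C1 + 2*sqrt(3)*a/k)


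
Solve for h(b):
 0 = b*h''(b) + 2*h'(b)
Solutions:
 h(b) = C1 + C2/b


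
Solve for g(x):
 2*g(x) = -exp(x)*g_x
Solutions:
 g(x) = C1*exp(2*exp(-x))


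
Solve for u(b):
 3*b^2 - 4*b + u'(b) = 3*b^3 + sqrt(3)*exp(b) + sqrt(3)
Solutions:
 u(b) = C1 + 3*b^4/4 - b^3 + 2*b^2 + sqrt(3)*b + sqrt(3)*exp(b)


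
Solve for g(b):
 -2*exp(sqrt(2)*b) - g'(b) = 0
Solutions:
 g(b) = C1 - sqrt(2)*exp(sqrt(2)*b)


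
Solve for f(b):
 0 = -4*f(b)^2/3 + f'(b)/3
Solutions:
 f(b) = -1/(C1 + 4*b)


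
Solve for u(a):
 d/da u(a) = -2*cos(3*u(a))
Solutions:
 u(a) = -asin((C1 + exp(12*a))/(C1 - exp(12*a)))/3 + pi/3
 u(a) = asin((C1 + exp(12*a))/(C1 - exp(12*a)))/3


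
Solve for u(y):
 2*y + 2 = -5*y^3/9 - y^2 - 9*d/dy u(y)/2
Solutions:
 u(y) = C1 - 5*y^4/162 - 2*y^3/27 - 2*y^2/9 - 4*y/9


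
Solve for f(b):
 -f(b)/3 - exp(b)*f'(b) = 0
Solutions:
 f(b) = C1*exp(exp(-b)/3)


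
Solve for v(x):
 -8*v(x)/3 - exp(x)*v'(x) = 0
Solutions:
 v(x) = C1*exp(8*exp(-x)/3)


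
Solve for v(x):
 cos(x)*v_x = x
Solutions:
 v(x) = C1 + Integral(x/cos(x), x)


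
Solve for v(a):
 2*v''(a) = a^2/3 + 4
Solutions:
 v(a) = C1 + C2*a + a^4/72 + a^2


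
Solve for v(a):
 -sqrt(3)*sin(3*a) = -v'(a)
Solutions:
 v(a) = C1 - sqrt(3)*cos(3*a)/3


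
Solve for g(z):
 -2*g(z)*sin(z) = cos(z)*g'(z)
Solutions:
 g(z) = C1*cos(z)^2


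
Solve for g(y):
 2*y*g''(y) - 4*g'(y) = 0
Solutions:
 g(y) = C1 + C2*y^3


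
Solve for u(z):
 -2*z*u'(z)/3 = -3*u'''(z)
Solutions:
 u(z) = C1 + Integral(C2*airyai(6^(1/3)*z/3) + C3*airybi(6^(1/3)*z/3), z)


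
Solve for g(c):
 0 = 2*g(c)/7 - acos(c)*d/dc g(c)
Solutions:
 g(c) = C1*exp(2*Integral(1/acos(c), c)/7)


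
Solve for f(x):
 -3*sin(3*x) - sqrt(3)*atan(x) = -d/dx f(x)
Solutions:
 f(x) = C1 + sqrt(3)*(x*atan(x) - log(x^2 + 1)/2) - cos(3*x)


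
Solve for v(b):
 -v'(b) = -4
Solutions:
 v(b) = C1 + 4*b


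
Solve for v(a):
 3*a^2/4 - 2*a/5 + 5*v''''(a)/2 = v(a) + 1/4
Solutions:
 v(a) = C1*exp(-2^(1/4)*5^(3/4)*a/5) + C2*exp(2^(1/4)*5^(3/4)*a/5) + C3*sin(2^(1/4)*5^(3/4)*a/5) + C4*cos(2^(1/4)*5^(3/4)*a/5) + 3*a^2/4 - 2*a/5 - 1/4


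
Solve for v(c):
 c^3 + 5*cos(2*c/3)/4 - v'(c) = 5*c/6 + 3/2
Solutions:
 v(c) = C1 + c^4/4 - 5*c^2/12 - 3*c/2 + 15*sin(2*c/3)/8


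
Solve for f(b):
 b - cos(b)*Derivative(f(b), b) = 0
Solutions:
 f(b) = C1 + Integral(b/cos(b), b)


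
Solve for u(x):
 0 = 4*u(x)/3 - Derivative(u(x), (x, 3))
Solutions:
 u(x) = C3*exp(6^(2/3)*x/3) + (C1*sin(2^(2/3)*3^(1/6)*x/2) + C2*cos(2^(2/3)*3^(1/6)*x/2))*exp(-6^(2/3)*x/6)


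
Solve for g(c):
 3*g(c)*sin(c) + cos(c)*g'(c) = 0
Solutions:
 g(c) = C1*cos(c)^3


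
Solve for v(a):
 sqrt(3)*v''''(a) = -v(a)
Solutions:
 v(a) = (C1*sin(sqrt(2)*3^(7/8)*a/6) + C2*cos(sqrt(2)*3^(7/8)*a/6))*exp(-sqrt(2)*3^(7/8)*a/6) + (C3*sin(sqrt(2)*3^(7/8)*a/6) + C4*cos(sqrt(2)*3^(7/8)*a/6))*exp(sqrt(2)*3^(7/8)*a/6)


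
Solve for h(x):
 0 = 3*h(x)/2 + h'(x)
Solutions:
 h(x) = C1*exp(-3*x/2)


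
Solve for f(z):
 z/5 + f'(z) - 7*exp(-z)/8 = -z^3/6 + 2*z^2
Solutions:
 f(z) = C1 - z^4/24 + 2*z^3/3 - z^2/10 - 7*exp(-z)/8


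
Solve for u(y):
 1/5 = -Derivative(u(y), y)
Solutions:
 u(y) = C1 - y/5


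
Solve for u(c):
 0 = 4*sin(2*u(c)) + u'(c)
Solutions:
 u(c) = pi - acos((-C1 - exp(16*c))/(C1 - exp(16*c)))/2
 u(c) = acos((-C1 - exp(16*c))/(C1 - exp(16*c)))/2


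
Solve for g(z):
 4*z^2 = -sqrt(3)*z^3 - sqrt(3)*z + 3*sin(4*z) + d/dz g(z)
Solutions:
 g(z) = C1 + sqrt(3)*z^4/4 + 4*z^3/3 + sqrt(3)*z^2/2 + 3*cos(4*z)/4


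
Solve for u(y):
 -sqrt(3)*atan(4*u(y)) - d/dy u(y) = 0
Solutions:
 Integral(1/atan(4*_y), (_y, u(y))) = C1 - sqrt(3)*y


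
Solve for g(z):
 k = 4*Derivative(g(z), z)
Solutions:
 g(z) = C1 + k*z/4


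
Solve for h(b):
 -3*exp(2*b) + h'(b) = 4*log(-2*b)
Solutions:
 h(b) = C1 + 4*b*log(-b) + 4*b*(-1 + log(2)) + 3*exp(2*b)/2


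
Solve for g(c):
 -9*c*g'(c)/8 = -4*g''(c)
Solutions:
 g(c) = C1 + C2*erfi(3*c/8)


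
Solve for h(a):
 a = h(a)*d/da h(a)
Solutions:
 h(a) = -sqrt(C1 + a^2)
 h(a) = sqrt(C1 + a^2)


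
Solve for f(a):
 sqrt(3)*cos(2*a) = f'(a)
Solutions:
 f(a) = C1 + sqrt(3)*sin(2*a)/2


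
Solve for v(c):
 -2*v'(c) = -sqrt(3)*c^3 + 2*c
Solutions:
 v(c) = C1 + sqrt(3)*c^4/8 - c^2/2


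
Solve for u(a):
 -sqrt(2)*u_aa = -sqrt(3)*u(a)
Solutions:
 u(a) = C1*exp(-2^(3/4)*3^(1/4)*a/2) + C2*exp(2^(3/4)*3^(1/4)*a/2)


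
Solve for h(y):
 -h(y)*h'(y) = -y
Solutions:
 h(y) = -sqrt(C1 + y^2)
 h(y) = sqrt(C1 + y^2)


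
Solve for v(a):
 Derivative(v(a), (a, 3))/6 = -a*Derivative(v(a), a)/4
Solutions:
 v(a) = C1 + Integral(C2*airyai(-2^(2/3)*3^(1/3)*a/2) + C3*airybi(-2^(2/3)*3^(1/3)*a/2), a)


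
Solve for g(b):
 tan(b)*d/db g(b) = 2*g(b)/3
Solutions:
 g(b) = C1*sin(b)^(2/3)


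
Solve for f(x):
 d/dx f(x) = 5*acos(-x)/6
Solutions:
 f(x) = C1 + 5*x*acos(-x)/6 + 5*sqrt(1 - x^2)/6


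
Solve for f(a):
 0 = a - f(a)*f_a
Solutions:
 f(a) = -sqrt(C1 + a^2)
 f(a) = sqrt(C1 + a^2)


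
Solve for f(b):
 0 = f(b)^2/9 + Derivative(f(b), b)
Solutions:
 f(b) = 9/(C1 + b)


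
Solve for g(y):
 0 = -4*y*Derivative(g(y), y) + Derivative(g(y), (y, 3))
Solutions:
 g(y) = C1 + Integral(C2*airyai(2^(2/3)*y) + C3*airybi(2^(2/3)*y), y)


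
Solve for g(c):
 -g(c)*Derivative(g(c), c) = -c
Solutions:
 g(c) = -sqrt(C1 + c^2)
 g(c) = sqrt(C1 + c^2)


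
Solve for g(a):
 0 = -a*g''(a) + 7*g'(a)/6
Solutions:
 g(a) = C1 + C2*a^(13/6)


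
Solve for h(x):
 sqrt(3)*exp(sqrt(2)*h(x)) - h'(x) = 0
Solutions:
 h(x) = sqrt(2)*(2*log(-1/(C1 + sqrt(3)*x)) - log(2))/4


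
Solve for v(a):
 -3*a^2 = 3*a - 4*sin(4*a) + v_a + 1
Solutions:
 v(a) = C1 - a^3 - 3*a^2/2 - a - cos(4*a)


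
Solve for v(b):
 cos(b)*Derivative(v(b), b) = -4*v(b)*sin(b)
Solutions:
 v(b) = C1*cos(b)^4


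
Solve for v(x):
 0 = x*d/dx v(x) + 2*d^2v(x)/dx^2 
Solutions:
 v(x) = C1 + C2*erf(x/2)


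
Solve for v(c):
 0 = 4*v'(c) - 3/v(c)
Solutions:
 v(c) = -sqrt(C1 + 6*c)/2
 v(c) = sqrt(C1 + 6*c)/2


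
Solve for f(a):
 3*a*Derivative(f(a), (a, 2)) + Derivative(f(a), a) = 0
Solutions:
 f(a) = C1 + C2*a^(2/3)


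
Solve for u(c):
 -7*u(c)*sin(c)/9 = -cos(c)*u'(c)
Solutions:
 u(c) = C1/cos(c)^(7/9)


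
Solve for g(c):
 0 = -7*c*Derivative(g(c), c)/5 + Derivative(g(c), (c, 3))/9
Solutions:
 g(c) = C1 + Integral(C2*airyai(5^(2/3)*63^(1/3)*c/5) + C3*airybi(5^(2/3)*63^(1/3)*c/5), c)


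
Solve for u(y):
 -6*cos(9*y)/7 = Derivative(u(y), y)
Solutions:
 u(y) = C1 - 2*sin(9*y)/21


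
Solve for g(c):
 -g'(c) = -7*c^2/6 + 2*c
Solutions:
 g(c) = C1 + 7*c^3/18 - c^2


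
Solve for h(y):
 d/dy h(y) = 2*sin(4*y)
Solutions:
 h(y) = C1 - cos(4*y)/2


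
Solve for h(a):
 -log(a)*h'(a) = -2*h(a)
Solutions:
 h(a) = C1*exp(2*li(a))


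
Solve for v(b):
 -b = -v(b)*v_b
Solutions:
 v(b) = -sqrt(C1 + b^2)
 v(b) = sqrt(C1 + b^2)


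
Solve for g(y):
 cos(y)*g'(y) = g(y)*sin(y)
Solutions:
 g(y) = C1/cos(y)


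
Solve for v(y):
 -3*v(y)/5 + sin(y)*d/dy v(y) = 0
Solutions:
 v(y) = C1*(cos(y) - 1)^(3/10)/(cos(y) + 1)^(3/10)


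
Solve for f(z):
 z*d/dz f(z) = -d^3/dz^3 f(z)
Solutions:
 f(z) = C1 + Integral(C2*airyai(-z) + C3*airybi(-z), z)


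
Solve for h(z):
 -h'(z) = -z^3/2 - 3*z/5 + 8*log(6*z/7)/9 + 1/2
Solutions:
 h(z) = C1 + z^4/8 + 3*z^2/10 - 8*z*log(z)/9 - 8*z*log(6)/9 + 7*z/18 + 8*z*log(7)/9


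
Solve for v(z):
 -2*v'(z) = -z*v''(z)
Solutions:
 v(z) = C1 + C2*z^3


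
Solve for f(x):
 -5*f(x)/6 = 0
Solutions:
 f(x) = 0


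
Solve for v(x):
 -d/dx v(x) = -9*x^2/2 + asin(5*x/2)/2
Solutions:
 v(x) = C1 + 3*x^3/2 - x*asin(5*x/2)/2 - sqrt(4 - 25*x^2)/10


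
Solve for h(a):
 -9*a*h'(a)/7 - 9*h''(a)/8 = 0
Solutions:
 h(a) = C1 + C2*erf(2*sqrt(7)*a/7)


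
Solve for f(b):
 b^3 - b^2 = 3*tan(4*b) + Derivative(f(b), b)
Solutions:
 f(b) = C1 + b^4/4 - b^3/3 + 3*log(cos(4*b))/4


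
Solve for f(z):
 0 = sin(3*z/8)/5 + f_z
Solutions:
 f(z) = C1 + 8*cos(3*z/8)/15


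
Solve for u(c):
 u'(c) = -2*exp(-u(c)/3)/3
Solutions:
 u(c) = 3*log(C1 - 2*c/9)


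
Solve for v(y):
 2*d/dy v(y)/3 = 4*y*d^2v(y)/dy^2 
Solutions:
 v(y) = C1 + C2*y^(7/6)


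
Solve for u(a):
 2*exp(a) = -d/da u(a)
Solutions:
 u(a) = C1 - 2*exp(a)


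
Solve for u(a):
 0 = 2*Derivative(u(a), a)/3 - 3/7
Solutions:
 u(a) = C1 + 9*a/14


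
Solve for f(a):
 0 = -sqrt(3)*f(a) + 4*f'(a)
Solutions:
 f(a) = C1*exp(sqrt(3)*a/4)


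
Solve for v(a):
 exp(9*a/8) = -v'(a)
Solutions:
 v(a) = C1 - 8*exp(9*a/8)/9


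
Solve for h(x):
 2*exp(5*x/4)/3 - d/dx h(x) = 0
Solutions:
 h(x) = C1 + 8*exp(5*x/4)/15


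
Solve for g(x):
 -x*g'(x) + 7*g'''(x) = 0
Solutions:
 g(x) = C1 + Integral(C2*airyai(7^(2/3)*x/7) + C3*airybi(7^(2/3)*x/7), x)


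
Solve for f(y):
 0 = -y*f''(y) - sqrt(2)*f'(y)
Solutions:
 f(y) = C1 + C2*y^(1 - sqrt(2))


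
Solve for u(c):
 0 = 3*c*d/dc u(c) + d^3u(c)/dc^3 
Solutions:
 u(c) = C1 + Integral(C2*airyai(-3^(1/3)*c) + C3*airybi(-3^(1/3)*c), c)


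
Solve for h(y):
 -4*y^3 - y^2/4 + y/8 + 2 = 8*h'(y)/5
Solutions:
 h(y) = C1 - 5*y^4/8 - 5*y^3/96 + 5*y^2/128 + 5*y/4


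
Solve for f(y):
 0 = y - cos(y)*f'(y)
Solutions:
 f(y) = C1 + Integral(y/cos(y), y)


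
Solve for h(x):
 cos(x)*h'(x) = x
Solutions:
 h(x) = C1 + Integral(x/cos(x), x)


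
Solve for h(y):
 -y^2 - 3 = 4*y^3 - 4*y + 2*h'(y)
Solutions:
 h(y) = C1 - y^4/2 - y^3/6 + y^2 - 3*y/2


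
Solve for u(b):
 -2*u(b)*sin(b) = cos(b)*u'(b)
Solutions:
 u(b) = C1*cos(b)^2


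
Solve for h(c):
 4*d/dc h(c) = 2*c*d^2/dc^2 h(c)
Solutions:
 h(c) = C1 + C2*c^3


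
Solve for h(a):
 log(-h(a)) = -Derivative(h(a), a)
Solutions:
 -li(-h(a)) = C1 - a


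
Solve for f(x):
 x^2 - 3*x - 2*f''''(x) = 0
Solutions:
 f(x) = C1 + C2*x + C3*x^2 + C4*x^3 + x^6/720 - x^5/80


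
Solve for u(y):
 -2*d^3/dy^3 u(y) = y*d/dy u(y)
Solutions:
 u(y) = C1 + Integral(C2*airyai(-2^(2/3)*y/2) + C3*airybi(-2^(2/3)*y/2), y)


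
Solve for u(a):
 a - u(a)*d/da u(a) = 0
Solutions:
 u(a) = -sqrt(C1 + a^2)
 u(a) = sqrt(C1 + a^2)


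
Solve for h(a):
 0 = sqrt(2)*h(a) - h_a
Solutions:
 h(a) = C1*exp(sqrt(2)*a)


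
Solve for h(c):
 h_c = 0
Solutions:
 h(c) = C1


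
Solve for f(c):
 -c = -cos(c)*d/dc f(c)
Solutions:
 f(c) = C1 + Integral(c/cos(c), c)


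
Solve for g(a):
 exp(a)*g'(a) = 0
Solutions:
 g(a) = C1


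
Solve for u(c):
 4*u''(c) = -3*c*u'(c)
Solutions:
 u(c) = C1 + C2*erf(sqrt(6)*c/4)


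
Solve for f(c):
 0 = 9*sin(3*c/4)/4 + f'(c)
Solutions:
 f(c) = C1 + 3*cos(3*c/4)


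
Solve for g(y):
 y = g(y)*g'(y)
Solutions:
 g(y) = -sqrt(C1 + y^2)
 g(y) = sqrt(C1 + y^2)


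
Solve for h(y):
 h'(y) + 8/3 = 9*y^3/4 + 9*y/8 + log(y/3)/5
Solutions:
 h(y) = C1 + 9*y^4/16 + 9*y^2/16 + y*log(y)/5 - 43*y/15 - y*log(3)/5


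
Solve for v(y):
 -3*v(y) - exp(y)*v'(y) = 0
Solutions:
 v(y) = C1*exp(3*exp(-y))


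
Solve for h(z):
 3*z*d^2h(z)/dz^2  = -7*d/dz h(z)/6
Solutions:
 h(z) = C1 + C2*z^(11/18)


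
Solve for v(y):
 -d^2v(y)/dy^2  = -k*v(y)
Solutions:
 v(y) = C1*exp(-sqrt(k)*y) + C2*exp(sqrt(k)*y)


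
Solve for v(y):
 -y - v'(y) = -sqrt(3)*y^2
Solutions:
 v(y) = C1 + sqrt(3)*y^3/3 - y^2/2


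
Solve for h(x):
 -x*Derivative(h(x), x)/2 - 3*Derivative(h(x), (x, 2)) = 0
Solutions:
 h(x) = C1 + C2*erf(sqrt(3)*x/6)


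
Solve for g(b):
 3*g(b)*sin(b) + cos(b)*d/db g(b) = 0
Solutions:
 g(b) = C1*cos(b)^3


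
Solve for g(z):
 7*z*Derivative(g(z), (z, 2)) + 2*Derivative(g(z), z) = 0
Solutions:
 g(z) = C1 + C2*z^(5/7)


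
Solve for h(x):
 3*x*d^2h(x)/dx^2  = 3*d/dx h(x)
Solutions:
 h(x) = C1 + C2*x^2


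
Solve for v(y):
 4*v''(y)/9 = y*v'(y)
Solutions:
 v(y) = C1 + C2*erfi(3*sqrt(2)*y/4)


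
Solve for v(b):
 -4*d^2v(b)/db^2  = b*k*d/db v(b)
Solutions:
 v(b) = Piecewise((-sqrt(2)*sqrt(pi)*C1*erf(sqrt(2)*b*sqrt(k)/4)/sqrt(k) - C2, (k > 0) | (k < 0)), (-C1*b - C2, True))


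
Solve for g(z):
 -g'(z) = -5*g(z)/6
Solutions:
 g(z) = C1*exp(5*z/6)


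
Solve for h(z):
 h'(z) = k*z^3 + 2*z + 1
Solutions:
 h(z) = C1 + k*z^4/4 + z^2 + z


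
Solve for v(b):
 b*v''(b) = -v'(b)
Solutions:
 v(b) = C1 + C2*log(b)


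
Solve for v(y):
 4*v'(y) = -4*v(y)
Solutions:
 v(y) = C1*exp(-y)


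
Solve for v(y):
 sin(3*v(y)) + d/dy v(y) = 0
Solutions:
 v(y) = -acos((-C1 - exp(6*y))/(C1 - exp(6*y)))/3 + 2*pi/3
 v(y) = acos((-C1 - exp(6*y))/(C1 - exp(6*y)))/3


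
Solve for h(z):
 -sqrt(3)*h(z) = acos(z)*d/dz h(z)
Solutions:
 h(z) = C1*exp(-sqrt(3)*Integral(1/acos(z), z))


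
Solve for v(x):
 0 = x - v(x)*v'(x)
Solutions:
 v(x) = -sqrt(C1 + x^2)
 v(x) = sqrt(C1 + x^2)


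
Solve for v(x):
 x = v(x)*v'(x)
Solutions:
 v(x) = -sqrt(C1 + x^2)
 v(x) = sqrt(C1 + x^2)


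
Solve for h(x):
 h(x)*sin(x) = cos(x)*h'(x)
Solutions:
 h(x) = C1/cos(x)


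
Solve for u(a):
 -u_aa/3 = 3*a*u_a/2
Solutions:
 u(a) = C1 + C2*erf(3*a/2)


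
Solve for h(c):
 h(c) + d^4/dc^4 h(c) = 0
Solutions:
 h(c) = (C1*sin(sqrt(2)*c/2) + C2*cos(sqrt(2)*c/2))*exp(-sqrt(2)*c/2) + (C3*sin(sqrt(2)*c/2) + C4*cos(sqrt(2)*c/2))*exp(sqrt(2)*c/2)


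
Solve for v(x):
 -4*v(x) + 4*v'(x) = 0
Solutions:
 v(x) = C1*exp(x)


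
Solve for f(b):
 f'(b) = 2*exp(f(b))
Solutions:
 f(b) = log(-1/(C1 + 2*b))


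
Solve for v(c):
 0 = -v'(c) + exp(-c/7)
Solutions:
 v(c) = C1 - 7*exp(-c/7)


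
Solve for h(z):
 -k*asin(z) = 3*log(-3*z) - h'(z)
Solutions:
 h(z) = C1 + k*(z*asin(z) + sqrt(1 - z^2)) + 3*z*log(-z) - 3*z + 3*z*log(3)


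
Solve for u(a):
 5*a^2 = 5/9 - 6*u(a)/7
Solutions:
 u(a) = 35/54 - 35*a^2/6


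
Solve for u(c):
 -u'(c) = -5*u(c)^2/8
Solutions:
 u(c) = -8/(C1 + 5*c)


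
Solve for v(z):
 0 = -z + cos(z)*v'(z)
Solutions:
 v(z) = C1 + Integral(z/cos(z), z)


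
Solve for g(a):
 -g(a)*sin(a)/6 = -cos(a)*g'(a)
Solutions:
 g(a) = C1/cos(a)^(1/6)


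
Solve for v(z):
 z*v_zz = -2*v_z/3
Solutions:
 v(z) = C1 + C2*z^(1/3)


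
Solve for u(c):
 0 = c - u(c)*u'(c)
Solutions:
 u(c) = -sqrt(C1 + c^2)
 u(c) = sqrt(C1 + c^2)


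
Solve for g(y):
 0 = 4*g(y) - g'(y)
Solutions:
 g(y) = C1*exp(4*y)


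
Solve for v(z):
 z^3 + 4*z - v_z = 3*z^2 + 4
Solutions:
 v(z) = C1 + z^4/4 - z^3 + 2*z^2 - 4*z


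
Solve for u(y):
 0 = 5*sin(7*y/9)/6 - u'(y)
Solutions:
 u(y) = C1 - 15*cos(7*y/9)/14


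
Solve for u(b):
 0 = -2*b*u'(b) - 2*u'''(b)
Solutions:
 u(b) = C1 + Integral(C2*airyai(-b) + C3*airybi(-b), b)


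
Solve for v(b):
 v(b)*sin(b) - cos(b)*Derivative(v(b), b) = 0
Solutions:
 v(b) = C1/cos(b)


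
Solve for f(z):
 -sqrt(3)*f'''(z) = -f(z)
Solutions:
 f(z) = C3*exp(3^(5/6)*z/3) + (C1*sin(3^(1/3)*z/2) + C2*cos(3^(1/3)*z/2))*exp(-3^(5/6)*z/6)


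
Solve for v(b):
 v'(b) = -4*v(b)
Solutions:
 v(b) = C1*exp(-4*b)


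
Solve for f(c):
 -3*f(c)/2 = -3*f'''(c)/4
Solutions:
 f(c) = C3*exp(2^(1/3)*c) + (C1*sin(2^(1/3)*sqrt(3)*c/2) + C2*cos(2^(1/3)*sqrt(3)*c/2))*exp(-2^(1/3)*c/2)


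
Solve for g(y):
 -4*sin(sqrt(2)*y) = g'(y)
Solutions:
 g(y) = C1 + 2*sqrt(2)*cos(sqrt(2)*y)


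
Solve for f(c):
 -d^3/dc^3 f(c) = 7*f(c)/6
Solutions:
 f(c) = C3*exp(-6^(2/3)*7^(1/3)*c/6) + (C1*sin(2^(2/3)*3^(1/6)*7^(1/3)*c/4) + C2*cos(2^(2/3)*3^(1/6)*7^(1/3)*c/4))*exp(6^(2/3)*7^(1/3)*c/12)


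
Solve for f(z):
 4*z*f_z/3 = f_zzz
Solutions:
 f(z) = C1 + Integral(C2*airyai(6^(2/3)*z/3) + C3*airybi(6^(2/3)*z/3), z)


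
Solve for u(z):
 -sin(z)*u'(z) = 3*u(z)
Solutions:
 u(z) = C1*(cos(z) + 1)^(3/2)/(cos(z) - 1)^(3/2)


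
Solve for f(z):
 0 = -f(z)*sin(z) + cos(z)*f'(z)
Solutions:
 f(z) = C1/cos(z)
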